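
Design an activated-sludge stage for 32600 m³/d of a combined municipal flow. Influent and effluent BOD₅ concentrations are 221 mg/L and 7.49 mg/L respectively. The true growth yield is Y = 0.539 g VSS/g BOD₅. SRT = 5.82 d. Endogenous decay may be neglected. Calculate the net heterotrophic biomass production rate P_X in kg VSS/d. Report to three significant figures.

P_X ≈ 3750 kg VSS/d

No decay correction is needed, so Y_obs = Y = 0.539.
ΔS = 221 − 7.49 = 213.5 mg/L, so the substrate removal rate is 32600 × 213.5/1000 = 6960 kg BOD₅/d.
Biomass produced: P_X = Y_obs·Q·ΔS = 0.5390 × 6960 ≈ 3752 kg VSS/d.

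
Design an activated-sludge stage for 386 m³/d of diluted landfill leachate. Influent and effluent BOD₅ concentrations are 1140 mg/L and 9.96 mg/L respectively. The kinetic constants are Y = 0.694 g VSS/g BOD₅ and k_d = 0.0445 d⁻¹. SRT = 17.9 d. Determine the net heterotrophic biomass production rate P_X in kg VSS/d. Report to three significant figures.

P_X ≈ 169 kg VSS/d

Y_obs = Y / (1 + k_d θ_c) = 0.694 / (1 + 0.0445 × 17.9) = 0.694 / 1.797 = 0.3863.
Q·(S₀ − S) = 386 × (1140 − 9.96) × 10⁻³ = 436.2 kg/d removed.
Biomass produced: P_X = Y_obs·Q·ΔS = 0.3863 × 436.2 ≈ 168.5 kg VSS/d.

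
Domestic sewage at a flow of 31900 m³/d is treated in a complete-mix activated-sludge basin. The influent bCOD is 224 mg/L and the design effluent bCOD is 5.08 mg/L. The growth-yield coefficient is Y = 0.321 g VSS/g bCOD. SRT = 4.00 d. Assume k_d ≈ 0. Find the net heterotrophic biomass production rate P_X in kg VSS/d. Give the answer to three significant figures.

With endogenous decay neglected, the observed yield equals the true yield: Y_obs = Y = 0.321 g VSS/g bCOD.
Q·(S₀ − S) = 31900 × (224 − 5.08) × 10⁻³ = 6984 kg/d removed.
Biomass produced: P_X = Y_obs·Q·ΔS = 0.3210 × 6984 ≈ 2242 kg VSS/d.

P_X ≈ 2240 kg VSS/d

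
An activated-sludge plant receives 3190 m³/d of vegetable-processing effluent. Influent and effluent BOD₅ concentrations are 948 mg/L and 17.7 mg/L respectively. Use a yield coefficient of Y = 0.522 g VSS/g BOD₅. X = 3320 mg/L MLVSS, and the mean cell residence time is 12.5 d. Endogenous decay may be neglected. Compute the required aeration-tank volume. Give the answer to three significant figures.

V ≈ 5830 m³

Biomass mass balance (decay neglected): V·X = Y·Q·(S₀ − S)·θ_c, so V = 0.522 × 3190 × (948 − 17.7) × 12.5 / 3320 = 5833 m³.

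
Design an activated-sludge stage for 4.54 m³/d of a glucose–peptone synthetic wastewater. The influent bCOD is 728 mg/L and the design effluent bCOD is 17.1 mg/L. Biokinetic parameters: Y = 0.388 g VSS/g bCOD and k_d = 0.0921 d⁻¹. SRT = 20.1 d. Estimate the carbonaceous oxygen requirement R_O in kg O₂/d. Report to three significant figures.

Observed yield with endogenous decay: Y_obs = Y / (1 + k_d·θ_c) = 0.388 / (1 + 0.0921 × 20.1) = 0.388 / 2.851 = 0.1361 g VSS/g bCOD.
ΔS = 728 − 17.1 = 710.9 mg/L, so the substrate removal rate is 4.54 × 710.9/1000 = 3.227 kg bCOD/d.
P_X = Y_obs·Q·(S₀ − S) = 0.1361 × 3.227 = 0.4392 kg VSS/d.
R_O = Q·ΔS − 1.42 P_X = 3.227 − 0.6237 = 2.604 kg O₂/d.

R_O ≈ 2.60 kg O₂/d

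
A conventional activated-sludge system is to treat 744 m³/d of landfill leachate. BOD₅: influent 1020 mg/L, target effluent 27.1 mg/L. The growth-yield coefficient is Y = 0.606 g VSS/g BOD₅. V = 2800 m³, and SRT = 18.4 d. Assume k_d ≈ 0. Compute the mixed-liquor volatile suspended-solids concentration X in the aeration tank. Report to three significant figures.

From V·X = Y·Q·(S₀ − S)·θ_c (decay neglected): X = 0.606 × 744 × (1020 − 27.1) × 18.4 / 2800 = 2942 mg/L.

X ≈ 2940 mg/L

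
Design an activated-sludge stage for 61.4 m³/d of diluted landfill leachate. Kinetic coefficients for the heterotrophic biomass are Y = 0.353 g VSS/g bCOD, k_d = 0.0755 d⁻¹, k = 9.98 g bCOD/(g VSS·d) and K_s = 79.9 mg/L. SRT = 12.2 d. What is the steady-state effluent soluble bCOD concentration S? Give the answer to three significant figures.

Effluent substrate depends only on kinetics and SRT: S = K_s(1 + k_d θ_c) / [θ_c(Yk − k_d) − 1] = 79.9 × (1 + 0.0755 × 12.2) / [12.2 × (0.353 × 9.98 − 0.0755) − 1] = 153.5 / 41.06 = 3.738 mg/L.

S ≈ 3.74 mg/L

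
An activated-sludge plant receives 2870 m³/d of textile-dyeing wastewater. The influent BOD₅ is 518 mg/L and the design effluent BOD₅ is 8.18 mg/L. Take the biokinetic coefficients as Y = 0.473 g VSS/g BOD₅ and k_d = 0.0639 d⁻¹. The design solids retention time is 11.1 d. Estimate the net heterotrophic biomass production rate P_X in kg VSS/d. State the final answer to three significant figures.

P_X ≈ 405 kg VSS/d

Correct the yield for decay: Y_obs = Y/(1 + k_d θ_c) = 0.473 / (1 + 0.0639 × 11.1) = 0.473 / 1.709 = 0.2767.
Substrate removed = Q·(S₀ − S) = 2870 m³/d × (518 − 8.18) g/m³ = 1.46×10^6 g/d = 1463 kg/d.
Biomass produced: P_X = Y_obs·Q·ΔS = 0.2767 × 1463 ≈ 404.9 kg VSS/d.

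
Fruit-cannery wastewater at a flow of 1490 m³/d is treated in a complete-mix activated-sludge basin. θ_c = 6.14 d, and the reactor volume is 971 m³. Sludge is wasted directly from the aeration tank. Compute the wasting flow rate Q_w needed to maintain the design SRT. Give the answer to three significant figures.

With mixed-liquor wasting, θ_c = V/Q_w, so Q_w = V/θ_c = 971.0/6.14 = 158.1 m³/d.

Q_w ≈ 158 m³/d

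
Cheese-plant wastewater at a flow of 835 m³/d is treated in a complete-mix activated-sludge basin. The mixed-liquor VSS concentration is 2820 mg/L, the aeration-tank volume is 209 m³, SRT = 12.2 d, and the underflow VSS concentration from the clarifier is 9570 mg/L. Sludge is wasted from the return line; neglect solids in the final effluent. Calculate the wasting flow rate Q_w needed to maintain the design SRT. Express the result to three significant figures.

θ_c = V·X/(Q_w·X_r) when wasting from the recycle, so Q_w = V·X/(θ_c·X_r) = 209.0 × 2820 / (12.2 × 9570) = 5.048 m³/d.

Q_w ≈ 5.05 m³/d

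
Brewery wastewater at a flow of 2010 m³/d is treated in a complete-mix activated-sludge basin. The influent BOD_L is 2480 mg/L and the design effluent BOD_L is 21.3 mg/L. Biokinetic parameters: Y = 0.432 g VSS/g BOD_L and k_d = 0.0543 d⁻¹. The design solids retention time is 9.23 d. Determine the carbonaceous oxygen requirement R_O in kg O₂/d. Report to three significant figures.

R_O ≈ 2920 kg O₂/d

Y_obs = Y / (1 + k_d θ_c) = 0.432 / (1 + 0.0543 × 9.23) = 0.432 / 1.501 = 0.2878.
ΔS = 2480 − 21.3 = 2459 mg/L, so the substrate removal rate is 2010 × 2459/1000 = 4942 kg BOD_L/d.
Net sludge production P_X = 0.2878 × 4942 = 1422 kg VSS/d.
R_O = Q·(S₀ − S) − 1.42·P_X = 4942 − 1.42 × 1422 = 2923 kg O₂/d.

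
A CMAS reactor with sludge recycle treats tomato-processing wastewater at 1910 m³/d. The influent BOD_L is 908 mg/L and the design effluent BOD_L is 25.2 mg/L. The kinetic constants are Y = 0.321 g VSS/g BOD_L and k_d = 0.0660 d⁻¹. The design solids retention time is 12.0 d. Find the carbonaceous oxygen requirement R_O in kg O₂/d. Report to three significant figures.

Observed yield with endogenous decay: Y_obs = Y / (1 + k_d·θ_c) = 0.321 / (1 + 0.0660 × 12.0) = 0.321 / 1.792 = 0.1791 g VSS/g BOD_L.
Q·(S₀ − S) = 1910 × (908 − 25.2) × 10⁻³ = 1686 kg/d removed.
Biomass synthesised: P_X = Y_obs × 1686 = 302.0 kg VSS/d.
R_O = Q·(S₀ − S) − 1.42·P_X = 1686 − 1.42 × 302.0 = 1257 kg O₂/d.

R_O ≈ 1260 kg O₂/d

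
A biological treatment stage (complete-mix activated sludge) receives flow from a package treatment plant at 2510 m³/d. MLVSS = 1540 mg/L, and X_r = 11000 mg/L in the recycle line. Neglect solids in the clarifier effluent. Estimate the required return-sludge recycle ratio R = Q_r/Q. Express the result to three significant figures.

R ≈ 0.163

Mass balance around the secondary clarifier (neglecting effluent solids): R = X / (X_r − X) = 1540 / (11000 − 1540) = 0.1628.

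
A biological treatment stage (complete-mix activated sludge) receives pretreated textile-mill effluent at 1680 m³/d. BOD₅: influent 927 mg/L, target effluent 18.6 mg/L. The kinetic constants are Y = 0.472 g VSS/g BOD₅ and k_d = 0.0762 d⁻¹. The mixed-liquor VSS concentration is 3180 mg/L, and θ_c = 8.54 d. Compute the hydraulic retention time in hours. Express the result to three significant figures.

Rearranging the biomass balance for a CMAS with decay, V = Y·Q·ΔS·θ_c / [X·(1+k_d θ_c)] = 0.472 × 1680 × (927 − 18.6) × 8.54 / [3180 × (1 + 0.0762 × 8.54)] = 6.15×10^6 / 5249 = 1172 m³.
HRT = V/Q = 1172 m³ / 1680 m³·d⁻¹ = 0.6975 d × 24 = 16.74 h.

τ ≈ 16.7 h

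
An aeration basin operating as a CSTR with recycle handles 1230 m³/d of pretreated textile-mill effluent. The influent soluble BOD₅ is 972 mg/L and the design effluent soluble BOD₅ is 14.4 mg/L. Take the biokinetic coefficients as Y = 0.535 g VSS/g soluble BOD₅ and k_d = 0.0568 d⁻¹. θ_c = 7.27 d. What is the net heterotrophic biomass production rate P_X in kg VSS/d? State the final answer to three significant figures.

The observed yield is Y_obs = Y/(1 + k_d·θ_c) = 0.535 / (1 + 0.0568 × 7.27) = 0.535 / 1.413 = 0.3786 g VSS per g soluble BOD₅ removed.
Substrate removed = Q·(S₀ − S) = 1230 m³/d × (972 − 14.4) g/m³ = 1.18×10^6 g/d = 1178 kg/d.
So the net sludge growth is P_X = 0.3786 × 1178 = 446.0 kg VSS/d.

P_X ≈ 446 kg VSS/d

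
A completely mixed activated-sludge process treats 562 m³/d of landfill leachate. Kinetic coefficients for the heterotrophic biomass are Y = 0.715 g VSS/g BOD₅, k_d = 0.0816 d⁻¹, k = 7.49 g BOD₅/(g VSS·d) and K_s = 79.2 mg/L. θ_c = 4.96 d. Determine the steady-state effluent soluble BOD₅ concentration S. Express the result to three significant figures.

From the Monod/SRT balance for a CMAS, S = K_s·(1+k_d θ_c)/[θ_c·(Y k − k_d) − 1] = 79.2 × (1 + 0.0816 × 4.96) / [4.96 × (0.715 × 7.49 − 0.0816) − 1] = 111.3 / 25.16 = 4.422 mg/L.

S ≈ 4.42 mg/L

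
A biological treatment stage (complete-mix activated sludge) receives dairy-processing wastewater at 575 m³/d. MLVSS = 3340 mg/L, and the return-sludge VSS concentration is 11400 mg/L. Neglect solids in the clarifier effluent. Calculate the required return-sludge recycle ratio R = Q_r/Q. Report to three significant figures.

R ≈ 0.414

Solids balance on the clarifier gives (1+R)X = R·X_r, so R = X/(X_r − X) = 3340 / (11400 − 3340) = 0.4144.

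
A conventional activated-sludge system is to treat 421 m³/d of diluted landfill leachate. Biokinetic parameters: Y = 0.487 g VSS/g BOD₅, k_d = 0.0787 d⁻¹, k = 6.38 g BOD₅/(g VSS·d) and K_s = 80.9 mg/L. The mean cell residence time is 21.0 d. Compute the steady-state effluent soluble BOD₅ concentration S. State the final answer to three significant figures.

Effluent substrate depends only on kinetics and SRT: S = K_s(1 + k_d θ_c) / [θ_c(Yk − k_d) − 1] = 80.9 × (1 + 0.0787 × 21.0) / [21.0 × (0.487 × 6.38 − 0.0787) − 1] = 214.6 / 62.60 = 3.428 mg/L.

S ≈ 3.43 mg/L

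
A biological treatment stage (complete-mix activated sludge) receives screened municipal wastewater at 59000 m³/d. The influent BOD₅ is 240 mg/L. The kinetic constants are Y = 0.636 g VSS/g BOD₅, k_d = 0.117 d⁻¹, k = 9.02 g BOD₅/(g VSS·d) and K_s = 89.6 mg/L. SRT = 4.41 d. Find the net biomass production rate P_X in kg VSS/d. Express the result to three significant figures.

Effluent substrate depends only on kinetics and SRT: S = K_s(1 + k_d θ_c) / [θ_c(Yk − k_d) − 1] = 89.6 × (1 + 0.117 × 4.41) / [4.41 × (0.636 × 9.02 − 0.117) − 1] = 135.8 / 23.78 = 5.711 mg/L.
Correct the yield for decay: Y_obs = Y/(1 + k_d θ_c) = 0.636 / (1 + 0.117 × 4.41) = 0.636 / 1.516 = 0.4195.
Mass of BOD₅ removed per day: Q(S₀ − S) = 59000 × 234.3 g/m³ = 13823 kg/d.
So the net sludge growth is P_X = 0.4195 × 13823 = 5799 kg VSS/d.

P_X ≈ 5800 kg VSS/d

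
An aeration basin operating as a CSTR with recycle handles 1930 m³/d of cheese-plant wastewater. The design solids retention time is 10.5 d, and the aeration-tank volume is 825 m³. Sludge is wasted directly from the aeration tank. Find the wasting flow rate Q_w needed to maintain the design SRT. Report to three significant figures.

Wasting from the aeration tank: Q_w = V / θ_c = 825.0 / 10.5 = 78.57 m³/d.

Q_w ≈ 78.6 m³/d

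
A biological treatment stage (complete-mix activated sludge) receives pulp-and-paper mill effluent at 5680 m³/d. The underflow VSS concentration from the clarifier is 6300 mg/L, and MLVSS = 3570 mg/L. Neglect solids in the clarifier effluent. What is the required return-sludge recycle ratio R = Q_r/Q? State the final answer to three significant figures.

R ≈ 1.31

R = Q_r/Q = X/(X_r − X) = 3570 / (6300 − 3570) = 1.308.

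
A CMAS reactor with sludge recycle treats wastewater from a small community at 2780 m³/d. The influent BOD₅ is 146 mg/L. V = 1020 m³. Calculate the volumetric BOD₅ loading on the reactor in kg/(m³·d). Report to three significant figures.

L_v = Q S₀ / V = 2780 × 146 × 10⁻³ / 1020 = 0.3979 kg/(m³·d).

L_v ≈ 0.398 kg BOD₅/(m³·d)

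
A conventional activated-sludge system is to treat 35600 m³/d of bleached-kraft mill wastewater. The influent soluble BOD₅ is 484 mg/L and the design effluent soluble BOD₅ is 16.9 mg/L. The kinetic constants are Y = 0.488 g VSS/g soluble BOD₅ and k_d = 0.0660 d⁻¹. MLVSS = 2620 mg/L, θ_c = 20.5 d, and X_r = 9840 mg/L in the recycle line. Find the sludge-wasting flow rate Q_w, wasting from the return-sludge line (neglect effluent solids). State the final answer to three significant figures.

Q_w ≈ 350 m³/d

From the SRT design equation V = Y Q (S₀−S) θ_c / [X (1 + k_d θ_c)] = 0.488 × 35600 × (484 − 16.9) × 20.5 / [2620 × (1 + 0.0660 × 20.5)] = 1.66×10^8 / 6165 = 26984 m³.
θ_c = V·X/(Q_w·X_r) when wasting from the recycle, so Q_w = V·X/(θ_c·X_r) = 26984 × 2620 / (20.5 × 9840) = 350.5 m³/d.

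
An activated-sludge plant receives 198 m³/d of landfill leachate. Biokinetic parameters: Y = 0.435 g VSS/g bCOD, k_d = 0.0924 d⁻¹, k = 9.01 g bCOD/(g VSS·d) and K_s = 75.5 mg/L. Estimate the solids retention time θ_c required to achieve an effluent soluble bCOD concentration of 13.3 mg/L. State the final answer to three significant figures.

From 1/θ_c = Y·k·S/(K_s + S) − k_d: Y·k·S/(K_s+S) = 0.435 × 9.01 × 13.3 / (75.5 + 13.3) = 0.5870 d⁻¹.
1/θ_c = 0.5870 − 0.0924 = 0.4946 d⁻¹, so θ_c = 2.022 d.

θ_c ≈ 2.02 d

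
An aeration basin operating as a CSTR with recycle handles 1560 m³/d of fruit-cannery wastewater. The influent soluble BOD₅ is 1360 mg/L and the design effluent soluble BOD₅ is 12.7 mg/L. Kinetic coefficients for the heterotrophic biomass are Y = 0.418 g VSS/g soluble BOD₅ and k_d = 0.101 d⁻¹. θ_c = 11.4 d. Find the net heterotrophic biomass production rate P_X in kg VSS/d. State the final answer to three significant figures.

P_X ≈ 408 kg VSS/d

The observed yield is Y_obs = Y/(1 + k_d·θ_c) = 0.418 / (1 + 0.101 × 11.4) = 0.418 / 2.151 = 0.1943 g VSS per g soluble BOD₅ removed.
Q·(S₀ − S) = 1560 × (1360 − 12.7) × 10⁻³ = 2102 kg/d removed.
So the net sludge growth is P_X = 0.1943 × 2102 = 408.4 kg VSS/d.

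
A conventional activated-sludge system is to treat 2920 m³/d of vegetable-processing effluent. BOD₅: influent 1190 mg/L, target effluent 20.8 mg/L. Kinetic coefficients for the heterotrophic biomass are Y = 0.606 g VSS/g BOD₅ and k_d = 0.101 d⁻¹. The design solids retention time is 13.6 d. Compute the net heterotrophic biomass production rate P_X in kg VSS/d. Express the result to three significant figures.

Y_obs = Y / (1 + k_d θ_c) = 0.606 / (1 + 0.101 × 13.6) = 0.606 / 2.374 = 0.2553.
Substrate removed = Q·(S₀ − S) = 2920 m³/d × (1190 − 20.8) g/m³ = 3.41×10^6 g/d = 3414 kg/d.
So the net sludge growth is P_X = 0.2553 × 3414 = 871.6 kg VSS/d.

P_X ≈ 872 kg VSS/d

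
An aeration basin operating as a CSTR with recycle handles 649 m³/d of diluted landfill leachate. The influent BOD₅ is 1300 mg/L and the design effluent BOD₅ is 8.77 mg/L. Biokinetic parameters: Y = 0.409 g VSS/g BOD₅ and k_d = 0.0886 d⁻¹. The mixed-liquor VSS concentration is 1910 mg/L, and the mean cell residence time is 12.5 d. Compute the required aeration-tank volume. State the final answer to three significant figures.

V ≈ 1060 m³

Rearranging the biomass balance for a CMAS with decay, V = Y·Q·ΔS·θ_c / [X·(1+k_d θ_c)] = 0.409 × 649 × (1300 − 8.77) × 12.5 / [1910 × (1 + 0.0886 × 12.5)] = 4.28×10^6 / 4025 = 1064 m³.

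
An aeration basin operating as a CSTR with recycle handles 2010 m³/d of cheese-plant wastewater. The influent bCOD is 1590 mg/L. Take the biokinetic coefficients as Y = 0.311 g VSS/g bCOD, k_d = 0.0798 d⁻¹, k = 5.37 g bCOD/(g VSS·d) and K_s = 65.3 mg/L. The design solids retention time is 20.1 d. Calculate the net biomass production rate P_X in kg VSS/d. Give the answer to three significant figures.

For a completely mixed reactor with recycle the Lawrence–McCarty relation gives S = K_s·(1 + k_d·θ_c) / [θ_c·(Y·k − k_d) − 1] = 65.3 × (1 + 0.0798 × 20.1) / [20.1 × (0.311 × 5.37 − 0.0798) − 1] = 170.0 / 30.96 = 5.491 mg/L.
Observed yield with endogenous decay: Y_obs = Y / (1 + k_d·θ_c) = 0.311 / (1 + 0.0798 × 20.1) = 0.311 / 2.604 = 0.1194 g VSS/g bCOD.
Q·(S₀ − S) = 2010 × (1590 − 5.49) × 10⁻³ = 3185 kg/d removed.
Net biomass production P_X = Y_obs × Q·(S₀ − S) = 0.1194 × 3185 = 380.4 kg VSS/d.

P_X ≈ 380 kg VSS/d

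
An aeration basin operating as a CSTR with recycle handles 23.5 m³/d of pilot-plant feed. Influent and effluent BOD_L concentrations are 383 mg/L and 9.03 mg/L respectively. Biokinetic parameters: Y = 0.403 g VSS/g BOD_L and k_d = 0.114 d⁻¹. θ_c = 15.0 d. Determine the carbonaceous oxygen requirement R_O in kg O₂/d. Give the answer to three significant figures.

Correct the yield for decay: Y_obs = Y/(1 + k_d θ_c) = 0.403 / (1 + 0.114 × 15.0) = 0.403 / 2.710 = 0.1487.
Substrate removed = Q·(S₀ − S) = 23.5 m³/d × (383 − 9.03) g/m³ = 8.79×10^3 g/d = 8.788 kg/d.
Biomass synthesised: P_X = Y_obs × 8.788 = 1.307 kg VSS/d.
R_O = Q·(S₀ − S) − 1.42·P_X = 8.788 − 1.42 × 1.307 = 6.933 kg O₂/d.

R_O ≈ 6.93 kg O₂/d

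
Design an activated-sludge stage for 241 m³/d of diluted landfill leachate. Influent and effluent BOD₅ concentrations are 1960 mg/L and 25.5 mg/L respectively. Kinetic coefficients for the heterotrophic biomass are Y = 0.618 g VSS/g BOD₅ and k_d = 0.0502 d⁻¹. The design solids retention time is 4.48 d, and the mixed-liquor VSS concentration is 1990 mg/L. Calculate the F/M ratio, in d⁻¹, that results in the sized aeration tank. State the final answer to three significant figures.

Steady-state biomass mass balance: V·X·(1 + k_d·θ_c) = Y·Q·(S₀ − S)·θ_c, so V = 0.618 × 241 × (1960 − 25.5) × 4.48 / [1990 × (1 + 0.0502 × 4.48)] = 1.29×10^6 / 2438 = 529.5 m³.
F/M = applied load / biomass = Q·S₀/(V·X) = 241 × 1960 / (529.5 × 1990) = 0.4482 d⁻¹.

F/M ≈ 0.448 d⁻¹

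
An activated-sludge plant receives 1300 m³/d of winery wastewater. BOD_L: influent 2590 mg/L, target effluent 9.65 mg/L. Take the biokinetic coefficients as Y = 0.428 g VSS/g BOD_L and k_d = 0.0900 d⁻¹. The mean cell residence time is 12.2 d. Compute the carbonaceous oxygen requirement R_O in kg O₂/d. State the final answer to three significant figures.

The observed yield is Y_obs = Y/(1 + k_d·θ_c) = 0.428 / (1 + 0.0900 × 12.2) = 0.428 / 2.098 = 0.2040 g VSS per g BOD_L removed.
Q·(S₀ − S) = 1300 × (2590 − 9.65) × 10⁻³ = 3354 kg/d removed.
P_X = Y_obs·Q·(S₀ − S) = 0.2040 × 3354 = 684.3 kg VSS/d.
R_O = Q·ΔS − 1.42 P_X = 3354 − 971.7 = 2383 kg O₂/d.

R_O ≈ 2380 kg O₂/d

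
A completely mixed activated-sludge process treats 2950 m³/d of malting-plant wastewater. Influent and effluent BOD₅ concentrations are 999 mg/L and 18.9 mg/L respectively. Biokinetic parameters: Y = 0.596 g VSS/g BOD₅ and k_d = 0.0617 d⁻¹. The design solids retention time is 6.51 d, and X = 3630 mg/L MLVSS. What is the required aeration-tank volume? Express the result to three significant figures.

Rearranging the biomass balance for a CMAS with decay, V = Y·Q·ΔS·θ_c / [X·(1+k_d θ_c)] = 0.596 × 2950 × (999 − 18.9) × 6.51 / [3630 × (1 + 0.0617 × 6.51)] = 1.12×10^7 / 5088 = 2205 m³.

V ≈ 2200 m³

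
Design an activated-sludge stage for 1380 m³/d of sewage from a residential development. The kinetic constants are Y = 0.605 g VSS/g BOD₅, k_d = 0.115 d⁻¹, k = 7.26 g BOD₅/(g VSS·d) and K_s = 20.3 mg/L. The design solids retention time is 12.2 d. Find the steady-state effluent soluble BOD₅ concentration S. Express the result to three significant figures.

S ≈ 0.953 mg/L

From the Monod/SRT balance for a CMAS, S = K_s·(1+k_d θ_c)/[θ_c·(Y k − k_d) − 1] = 20.3 × (1 + 0.115 × 12.2) / [12.2 × (0.605 × 7.26 − 0.115) − 1] = 48.78 / 51.18 = 0.9531 mg/L.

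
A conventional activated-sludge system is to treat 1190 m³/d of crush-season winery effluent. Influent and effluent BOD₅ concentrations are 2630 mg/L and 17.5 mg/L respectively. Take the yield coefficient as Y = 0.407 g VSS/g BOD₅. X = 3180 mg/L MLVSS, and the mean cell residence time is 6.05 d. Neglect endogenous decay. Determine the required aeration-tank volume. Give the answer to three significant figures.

V ≈ 2410 m³

With k_d = 0 the design equation reduces to V = Y Q (S₀−S) θ_c / X = 0.407 × 1190 × (2630 − 17.5) × 6.05 / 3180 = 2407 m³.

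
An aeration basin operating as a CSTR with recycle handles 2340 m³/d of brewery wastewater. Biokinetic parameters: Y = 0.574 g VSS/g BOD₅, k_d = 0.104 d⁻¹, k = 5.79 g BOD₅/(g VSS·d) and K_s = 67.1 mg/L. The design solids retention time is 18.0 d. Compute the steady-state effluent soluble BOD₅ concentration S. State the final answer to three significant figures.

S ≈ 3.38 mg/L

For a completely mixed reactor with recycle the Lawrence–McCarty relation gives S = K_s·(1 + k_d·θ_c) / [θ_c·(Y·k − k_d) − 1] = 67.1 × (1 + 0.104 × 18.0) / [18.0 × (0.574 × 5.79 − 0.104) − 1] = 192.7 / 56.95 = 3.384 mg/L.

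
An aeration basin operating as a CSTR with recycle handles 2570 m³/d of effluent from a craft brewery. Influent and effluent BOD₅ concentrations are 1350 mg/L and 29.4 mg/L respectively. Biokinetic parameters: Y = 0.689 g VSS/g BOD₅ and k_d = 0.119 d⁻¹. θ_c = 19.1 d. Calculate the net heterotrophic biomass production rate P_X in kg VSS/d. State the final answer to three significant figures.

Correct the yield for decay: Y_obs = Y/(1 + k_d θ_c) = 0.689 / (1 + 0.119 × 19.1) = 0.689 / 3.273 = 0.2105.
ΔS = 1350 − 29.4 = 1321 mg/L, so the substrate removal rate is 2570 × 1321/1000 = 3394 kg BOD₅/d.
P_X = Y_obs · Q(S₀ − S) = 0.2105 × 3394 = 714.5 kg VSS/d.

P_X ≈ 714 kg VSS/d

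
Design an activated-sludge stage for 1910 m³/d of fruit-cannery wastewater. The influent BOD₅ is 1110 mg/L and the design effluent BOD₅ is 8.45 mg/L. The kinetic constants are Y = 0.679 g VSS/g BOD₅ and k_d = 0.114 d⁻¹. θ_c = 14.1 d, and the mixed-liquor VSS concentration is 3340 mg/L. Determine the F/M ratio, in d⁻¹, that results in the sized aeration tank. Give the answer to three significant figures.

F/M ≈ 0.274 d⁻¹

Rearranging the biomass balance for a CMAS with decay, V = Y·Q·ΔS·θ_c / [X·(1+k_d θ_c)] = 0.679 × 1910 × (1110 − 8.45) × 14.1 / [3340 × (1 + 0.114 × 14.1)] = 2.01×10^7 / 8709 = 2313 m³.
F/M = applied load / biomass = Q·S₀/(V·X) = 1910 × 1110 / (2313 × 3340) = 0.2744 d⁻¹.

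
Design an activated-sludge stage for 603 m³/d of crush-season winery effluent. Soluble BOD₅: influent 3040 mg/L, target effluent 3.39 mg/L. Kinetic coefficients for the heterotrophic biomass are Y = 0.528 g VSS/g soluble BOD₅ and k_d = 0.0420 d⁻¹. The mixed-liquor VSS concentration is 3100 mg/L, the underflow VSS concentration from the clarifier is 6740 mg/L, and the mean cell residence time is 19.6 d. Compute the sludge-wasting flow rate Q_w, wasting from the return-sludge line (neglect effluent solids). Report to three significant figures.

From the SRT design equation V = Y Q (S₀−S) θ_c / [X (1 + k_d θ_c)] = 0.528 × 603 × (3040 − 3.39) × 19.6 / [3100 × (1 + 0.0420 × 19.6)] = 1.89×10^7 / 5652 = 3353 m³.
Wasting from the return line (neglecting effluent solids): Q_w = V·X / (θ_c·X_r) = 3353 × 3100 / (19.6 × 6740) = 78.68 m³/d.

Q_w ≈ 78.7 m³/d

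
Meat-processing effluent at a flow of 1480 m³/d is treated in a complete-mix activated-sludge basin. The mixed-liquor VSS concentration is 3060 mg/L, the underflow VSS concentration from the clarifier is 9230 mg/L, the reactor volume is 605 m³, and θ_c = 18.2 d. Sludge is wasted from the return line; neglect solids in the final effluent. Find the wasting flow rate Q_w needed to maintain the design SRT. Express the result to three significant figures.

Wasting from the return line (neglecting effluent solids): Q_w = V·X / (θ_c·X_r) = 605.0 × 3060 / (18.2 × 9230) = 11.02 m³/d.

Q_w ≈ 11.0 m³/d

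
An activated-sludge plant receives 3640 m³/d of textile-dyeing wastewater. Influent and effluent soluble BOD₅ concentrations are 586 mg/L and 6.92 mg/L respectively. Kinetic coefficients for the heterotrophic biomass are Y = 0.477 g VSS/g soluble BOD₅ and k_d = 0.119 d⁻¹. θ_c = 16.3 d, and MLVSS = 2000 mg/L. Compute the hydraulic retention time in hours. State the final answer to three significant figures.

τ ≈ 18.4 h

From the SRT design equation V = Y Q (S₀−S) θ_c / [X (1 + k_d θ_c)] = 0.477 × 3640 × (586 − 6.92) × 16.3 / [2000 × (1 + 0.119 × 16.3)] = 1.64×10^7 / 5879 = 2787 m³.
Hydraulic retention time τ = V/Q = 2787 / 3640 = 0.7658 d = 18.38 h.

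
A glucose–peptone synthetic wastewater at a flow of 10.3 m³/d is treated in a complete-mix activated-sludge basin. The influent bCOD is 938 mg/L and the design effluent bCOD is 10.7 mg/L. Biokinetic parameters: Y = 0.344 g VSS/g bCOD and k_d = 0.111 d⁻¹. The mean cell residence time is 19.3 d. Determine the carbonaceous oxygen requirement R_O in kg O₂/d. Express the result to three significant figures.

Y_obs = Y / (1 + k_d θ_c) = 0.344 / (1 + 0.111 × 19.3) = 0.344 / 3.142 = 0.1095.
Q·(S₀ − S) = 10.3 × (938 − 10.7) × 10⁻³ = 9.551 kg/d removed.
P_X = Y_obs·Q·(S₀ − S) = 0.1095 × 9.551 = 1.046 kg VSS/d.
Carbonaceous O₂ demand = substrate oxidised − cell-mass equivalent = 9.551 − 1.42 × 1.046 = 8.066 kg O₂/d.

R_O ≈ 8.07 kg O₂/d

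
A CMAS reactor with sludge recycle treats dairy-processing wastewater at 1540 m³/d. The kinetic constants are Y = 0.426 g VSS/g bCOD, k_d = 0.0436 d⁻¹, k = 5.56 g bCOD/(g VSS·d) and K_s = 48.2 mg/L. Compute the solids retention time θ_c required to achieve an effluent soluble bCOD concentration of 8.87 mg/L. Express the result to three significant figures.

θ_c ≈ 3.08 d

Specific growth rate at S = 8.87 mg/L: μ = YkS/(K_s+S) = 0.426·5.56·8.87/(48.2+8.87) = 0.3681 d⁻¹.
1/θ_c = 0.3681 − 0.0436 = 0.3245 d⁻¹, so θ_c = 3.081 d.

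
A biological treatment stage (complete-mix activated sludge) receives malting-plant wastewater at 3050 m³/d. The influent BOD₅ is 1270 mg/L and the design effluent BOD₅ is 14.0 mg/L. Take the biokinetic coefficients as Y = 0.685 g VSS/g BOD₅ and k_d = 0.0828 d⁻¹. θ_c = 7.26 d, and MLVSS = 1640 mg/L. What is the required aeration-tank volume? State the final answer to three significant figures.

Rearranging the biomass balance for a CMAS with decay, V = Y·Q·ΔS·θ_c / [X·(1+k_d θ_c)] = 0.685 × 3050 × (1270 − 14.0) × 7.26 / [1640 × (1 + 0.0828 × 7.26)] = 1.91×10^7 / 2626 = 7255 m³.

V ≈ 7260 m³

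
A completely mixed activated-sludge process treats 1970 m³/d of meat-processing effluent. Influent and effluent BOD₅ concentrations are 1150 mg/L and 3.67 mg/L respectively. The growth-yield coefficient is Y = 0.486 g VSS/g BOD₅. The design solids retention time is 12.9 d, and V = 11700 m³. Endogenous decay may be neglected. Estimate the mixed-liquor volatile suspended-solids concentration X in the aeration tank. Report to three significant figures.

Without decay, X = Y Q (S₀−S) θ_c / V = 0.486 × 1970 × (1150 − 3.67) × 12.9 / 11700 = 1210 mg/L.

X ≈ 1210 mg/L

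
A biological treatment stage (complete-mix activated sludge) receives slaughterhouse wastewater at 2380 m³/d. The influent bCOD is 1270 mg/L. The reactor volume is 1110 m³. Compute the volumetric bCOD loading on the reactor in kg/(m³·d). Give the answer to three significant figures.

L_v ≈ 2.72 kg bCOD/(m³·d)

L_v = Q S₀ / V = 2380 × 1270 × 10⁻³ / 1110 = 2.723 kg/(m³·d).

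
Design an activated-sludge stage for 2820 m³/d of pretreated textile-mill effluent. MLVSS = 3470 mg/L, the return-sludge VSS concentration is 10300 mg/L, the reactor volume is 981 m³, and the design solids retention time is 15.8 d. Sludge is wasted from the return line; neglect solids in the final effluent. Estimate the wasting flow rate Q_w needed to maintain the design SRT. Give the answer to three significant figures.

θ_c = V·X/(Q_w·X_r) when wasting from the recycle, so Q_w = V·X/(θ_c·X_r) = 981.0 × 3470 / (15.8 × 10300) = 20.92 m³/d.

Q_w ≈ 20.9 m³/d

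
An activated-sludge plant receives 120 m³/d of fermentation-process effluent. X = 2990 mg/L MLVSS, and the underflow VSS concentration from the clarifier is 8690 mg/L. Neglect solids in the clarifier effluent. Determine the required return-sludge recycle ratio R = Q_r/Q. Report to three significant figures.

R ≈ 0.525

Solids balance on the clarifier gives (1+R)X = R·X_r, so R = X/(X_r − X) = 2990 / (8690 − 2990) = 0.5246.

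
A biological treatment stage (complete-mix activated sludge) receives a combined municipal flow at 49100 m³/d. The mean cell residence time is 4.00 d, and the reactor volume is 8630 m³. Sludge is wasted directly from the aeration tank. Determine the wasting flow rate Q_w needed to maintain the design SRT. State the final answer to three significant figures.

Q_w ≈ 2160 m³/d

For wasting at MLVSS concentration, Q_w = V/θ_c = 8630/4.00 = 2158 m³/d.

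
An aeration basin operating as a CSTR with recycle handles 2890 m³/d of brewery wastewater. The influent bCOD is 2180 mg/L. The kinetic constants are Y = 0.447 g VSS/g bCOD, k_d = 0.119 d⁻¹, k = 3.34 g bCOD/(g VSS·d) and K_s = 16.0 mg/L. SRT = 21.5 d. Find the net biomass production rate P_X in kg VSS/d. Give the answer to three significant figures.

Effluent substrate depends only on kinetics and SRT: S = K_s(1 + k_d θ_c) / [θ_c(Yk − k_d) − 1] = 16.0 × (1 + 0.119 × 21.5) / [21.5 × (0.447 × 3.34 − 0.119) − 1] = 56.94 / 28.54 = 1.995 mg/L.
The observed yield is Y_obs = Y/(1 + k_d·θ_c) = 0.447 / (1 + 0.119 × 21.5) = 0.447 / 3.558 = 0.1256 g VSS per g bCOD removed.
Mass of bCOD removed per day: Q(S₀ − S) = 2890 × 2178 g/m³ = 6294 kg/d.
Biomass produced: P_X = Y_obs·Q·ΔS = 0.1256 × 6294 ≈ 790.7 kg VSS/d.

P_X ≈ 791 kg VSS/d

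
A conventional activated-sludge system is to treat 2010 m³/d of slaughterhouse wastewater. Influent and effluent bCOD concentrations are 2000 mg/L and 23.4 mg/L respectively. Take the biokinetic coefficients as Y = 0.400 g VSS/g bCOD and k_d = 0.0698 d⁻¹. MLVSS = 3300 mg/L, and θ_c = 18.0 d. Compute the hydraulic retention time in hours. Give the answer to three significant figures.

τ ≈ 45.9 h

Steady-state biomass mass balance: V·X·(1 + k_d·θ_c) = Y·Q·(S₀ − S)·θ_c, so V = 0.400 × 2010 × (2000 − 23.4) × 18.0 / [3300 × (1 + 0.0698 × 18.0)] = 2.86×10^7 / 7446 = 3842 m³.
HRT = V/Q = 3842 m³ / 2010 m³·d⁻¹ = 1.911 d × 24 = 45.87 h.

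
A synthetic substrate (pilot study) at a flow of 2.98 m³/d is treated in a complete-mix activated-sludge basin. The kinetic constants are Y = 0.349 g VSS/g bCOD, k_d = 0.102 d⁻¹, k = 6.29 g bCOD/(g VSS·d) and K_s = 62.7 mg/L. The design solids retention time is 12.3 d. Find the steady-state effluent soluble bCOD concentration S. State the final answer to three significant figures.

S ≈ 5.71 mg/L

From the Monod/SRT balance for a CMAS, S = K_s·(1+k_d θ_c)/[θ_c·(Y k − k_d) − 1] = 62.7 × (1 + 0.102 × 12.3) / [12.3 × (0.349 × 6.29 − 0.102) − 1] = 141.4 / 24.75 = 5.712 mg/L.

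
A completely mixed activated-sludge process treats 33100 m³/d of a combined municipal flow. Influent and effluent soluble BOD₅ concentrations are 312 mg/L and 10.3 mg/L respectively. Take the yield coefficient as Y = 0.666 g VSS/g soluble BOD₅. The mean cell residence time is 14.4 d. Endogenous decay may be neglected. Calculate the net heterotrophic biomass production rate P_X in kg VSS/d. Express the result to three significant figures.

With endogenous decay neglected, the observed yield equals the true yield: Y_obs = Y = 0.666 g VSS/g soluble BOD₅.
Q·(S₀ − S) = 33100 × (312 − 10.3) × 10⁻³ = 9986 kg/d removed.
P_X = Y_obs · Q(S₀ − S) = 0.6660 × 9986 = 6651 kg VSS/d.

P_X ≈ 6650 kg VSS/d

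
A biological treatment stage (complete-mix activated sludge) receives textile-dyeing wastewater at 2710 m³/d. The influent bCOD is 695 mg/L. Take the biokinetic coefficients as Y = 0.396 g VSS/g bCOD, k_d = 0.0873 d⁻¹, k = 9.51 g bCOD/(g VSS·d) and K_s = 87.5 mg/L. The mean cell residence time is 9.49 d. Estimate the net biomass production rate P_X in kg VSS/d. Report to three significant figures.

For a completely mixed reactor with recycle the Lawrence–McCarty relation gives S = K_s·(1 + k_d·θ_c) / [θ_c·(Y·k − k_d) − 1] = 87.5 × (1 + 0.0873 × 9.49) / [9.49 × (0.396 × 9.51 − 0.0873) − 1] = 160.0 / 33.91 = 4.718 mg/L.
The observed yield is Y_obs = Y/(1 + k_d·θ_c) = 0.396 / (1 + 0.0873 × 9.49) = 0.396 / 1.828 = 0.2166 g VSS per g bCOD removed.
ΔS = 695 − 4.72 = 690.3 mg/L, so the substrate removal rate is 2710 × 690.3/1000 = 1871 kg bCOD/d.
So the net sludge growth is P_X = 0.2166 × 1871 = 405.1 kg VSS/d.

P_X ≈ 405 kg VSS/d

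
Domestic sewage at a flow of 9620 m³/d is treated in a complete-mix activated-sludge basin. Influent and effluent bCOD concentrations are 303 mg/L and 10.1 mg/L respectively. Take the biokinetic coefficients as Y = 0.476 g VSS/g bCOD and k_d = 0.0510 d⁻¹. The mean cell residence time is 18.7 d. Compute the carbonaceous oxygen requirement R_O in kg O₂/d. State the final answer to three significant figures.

R_O ≈ 1840 kg O₂/d

Y_obs = Y / (1 + k_d θ_c) = 0.476 / (1 + 0.0510 × 18.7) = 0.476 / 1.954 = 0.2436.
ΔS = 303 − 10.1 = 292.9 mg/L, so the substrate removal rate is 9620 × 292.9/1000 = 2818 kg bCOD/d.
Net sludge production P_X = 0.2436 × 2818 = 686.5 kg VSS/d.
Carbonaceous O₂ demand = substrate oxidised − cell-mass equivalent = 2818 − 1.42 × 686.5 = 1843 kg O₂/d.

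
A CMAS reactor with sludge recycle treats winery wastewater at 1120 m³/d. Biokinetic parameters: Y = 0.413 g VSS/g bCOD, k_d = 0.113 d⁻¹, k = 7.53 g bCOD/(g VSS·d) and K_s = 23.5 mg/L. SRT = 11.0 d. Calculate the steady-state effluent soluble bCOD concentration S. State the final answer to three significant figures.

Effluent substrate depends only on kinetics and SRT: S = K_s(1 + k_d θ_c) / [θ_c(Yk − k_d) − 1] = 23.5 × (1 + 0.113 × 11.0) / [11.0 × (0.413 × 7.53 − 0.113) − 1] = 52.71 / 31.97 = 1.649 mg/L.

S ≈ 1.65 mg/L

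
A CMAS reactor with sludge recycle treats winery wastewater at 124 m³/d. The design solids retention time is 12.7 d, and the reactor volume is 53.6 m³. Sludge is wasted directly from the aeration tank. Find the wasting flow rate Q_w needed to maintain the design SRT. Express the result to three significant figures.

Q_w ≈ 4.22 m³/d

Wasting from the aeration tank: Q_w = V / θ_c = 53.60 / 12.7 = 4.220 m³/d.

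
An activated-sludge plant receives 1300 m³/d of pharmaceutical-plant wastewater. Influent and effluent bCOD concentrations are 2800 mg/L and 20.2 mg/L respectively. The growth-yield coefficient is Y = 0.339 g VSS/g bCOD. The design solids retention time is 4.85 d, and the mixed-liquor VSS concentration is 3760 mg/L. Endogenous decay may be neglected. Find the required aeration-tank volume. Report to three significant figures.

With k_d = 0 the design equation reduces to V = Y Q (S₀−S) θ_c / X = 0.339 × 1300 × (2800 − 20.2) × 4.85 / 3760 = 1580 m³.

V ≈ 1580 m³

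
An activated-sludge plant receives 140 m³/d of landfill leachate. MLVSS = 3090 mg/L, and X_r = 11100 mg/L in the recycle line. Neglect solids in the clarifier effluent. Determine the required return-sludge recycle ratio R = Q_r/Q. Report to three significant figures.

Solids balance on the clarifier gives (1+R)X = R·X_r, so R = X/(X_r − X) = 3090 / (11100 − 3090) = 0.3858.

R ≈ 0.386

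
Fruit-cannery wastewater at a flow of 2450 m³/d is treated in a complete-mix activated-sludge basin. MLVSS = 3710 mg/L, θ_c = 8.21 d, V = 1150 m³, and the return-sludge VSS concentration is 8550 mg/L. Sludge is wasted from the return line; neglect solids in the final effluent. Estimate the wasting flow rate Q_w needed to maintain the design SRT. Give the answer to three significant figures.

θ_c = V·X/(Q_w·X_r) when wasting from the recycle, so Q_w = V·X/(θ_c·X_r) = 1150 × 3710 / (8.21 × 8550) = 60.78 m³/d.

Q_w ≈ 60.8 m³/d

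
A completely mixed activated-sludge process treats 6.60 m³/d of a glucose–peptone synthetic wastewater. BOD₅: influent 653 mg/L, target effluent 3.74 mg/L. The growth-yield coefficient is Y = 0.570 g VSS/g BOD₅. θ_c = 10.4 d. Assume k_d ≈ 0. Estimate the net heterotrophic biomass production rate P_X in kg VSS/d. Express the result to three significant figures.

No decay correction is needed, so Y_obs = Y = 0.570.
Mass of BOD₅ removed per day: Q(S₀ − S) = 6.60 × 649.3 g/m³ = 4.285 kg/d.
So the net sludge growth is P_X = 0.5700 × 4.285 = 2.443 kg VSS/d.

P_X ≈ 2.44 kg VSS/d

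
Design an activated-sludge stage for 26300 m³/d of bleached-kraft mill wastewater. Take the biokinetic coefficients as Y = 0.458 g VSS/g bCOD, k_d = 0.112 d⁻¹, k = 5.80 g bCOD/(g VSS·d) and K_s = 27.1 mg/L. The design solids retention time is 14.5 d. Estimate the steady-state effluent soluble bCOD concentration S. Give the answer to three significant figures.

For a completely mixed reactor with recycle the Lawrence–McCarty relation gives S = K_s·(1 + k_d·θ_c) / [θ_c·(Y·k − k_d) − 1] = 27.1 × (1 + 0.112 × 14.5) / [14.5 × (0.458 × 5.80 − 0.112) − 1] = 71.11 / 35.89 = 1.981 mg/L.

S ≈ 1.98 mg/L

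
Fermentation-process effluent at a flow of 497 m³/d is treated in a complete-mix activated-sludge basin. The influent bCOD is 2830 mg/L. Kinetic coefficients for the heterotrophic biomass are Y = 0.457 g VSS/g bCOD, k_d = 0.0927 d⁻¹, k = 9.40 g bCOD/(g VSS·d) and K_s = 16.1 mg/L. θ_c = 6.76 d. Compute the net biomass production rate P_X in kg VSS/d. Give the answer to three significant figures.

P_X ≈ 395 kg VSS/d

For a completely mixed reactor with recycle the Lawrence–McCarty relation gives S = K_s·(1 + k_d·θ_c) / [θ_c·(Y·k − k_d) − 1] = 16.1 × (1 + 0.0927 × 6.76) / [6.76 × (0.457 × 9.40 − 0.0927) − 1] = 26.19 / 27.41 = 0.9554 mg/L.
Observed yield with endogenous decay: Y_obs = Y / (1 + k_d·θ_c) = 0.457 / (1 + 0.0927 × 6.76) = 0.457 / 1.627 = 0.2809 g VSS/g bCOD.
Q·(S₀ − S) = 497 × (2830 − 0.955) × 10⁻³ = 1406 kg/d removed.
Biomass produced: P_X = Y_obs·Q·ΔS = 0.2809 × 1406 ≈ 395.0 kg VSS/d.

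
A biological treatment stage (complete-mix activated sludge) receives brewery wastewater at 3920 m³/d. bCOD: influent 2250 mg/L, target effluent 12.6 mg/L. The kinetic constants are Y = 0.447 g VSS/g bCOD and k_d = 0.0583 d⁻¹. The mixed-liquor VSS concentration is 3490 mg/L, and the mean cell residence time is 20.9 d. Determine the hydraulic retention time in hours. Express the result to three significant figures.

From the SRT design equation V = Y Q (S₀−S) θ_c / [X (1 + k_d θ_c)] = 0.447 × 3920 × (2250 − 12.6) × 20.9 / [3490 × (1 + 0.0583 × 20.9)] = 8.19×10^7 / 7742 = 10583 m³.
Hydraulic retention time τ = V/Q = 10583 / 3920 = 2.700 d = 64.79 h.

τ ≈ 64.8 h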